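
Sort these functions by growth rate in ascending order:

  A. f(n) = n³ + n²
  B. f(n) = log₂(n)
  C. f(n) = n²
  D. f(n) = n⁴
B < C < A < D

Comparing growth rates:
B = log₂(n) is O(log n)
C = n² is O(n²)
A = n³ + n² is O(n³)
D = n⁴ is O(n⁴)

Therefore, the order from slowest to fastest is: B < C < A < D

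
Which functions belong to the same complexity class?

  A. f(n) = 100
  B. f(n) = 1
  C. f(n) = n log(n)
A and B

Examining each function:
  A. 100 is O(1)
  B. 1 is O(1)
  C. n log(n) is O(n log n)

Functions A and B both have the same complexity class.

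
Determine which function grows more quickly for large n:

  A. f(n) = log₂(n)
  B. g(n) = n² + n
B

f(n) = log₂(n) is O(log n), while g(n) = n² + n is O(n²).
Since O(n²) grows faster than O(log n), g(n) dominates.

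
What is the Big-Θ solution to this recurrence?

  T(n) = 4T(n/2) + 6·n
Θ(n²)

Master Theorem: a = 4, b = 2, f(n) = 6·n.
Compute the critical exponent d = log₂(4) = 2.
Compare f(n) = Θ(n) against n^d:
  k = 1 < d = 2, so f(n) = O(n^(d-ε)) — Case 1.
  The recursion cost dominates: T(n) = Θ(n^d) = Θ(n²).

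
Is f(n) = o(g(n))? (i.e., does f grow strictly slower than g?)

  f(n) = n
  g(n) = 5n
False

f(n) = n is O(n), and g(n) = 5n is O(n).
Since they have the same growth rate, f(n) = o(g(n)) is false.
(f = o(g) requires f to grow strictly slower, not equal.)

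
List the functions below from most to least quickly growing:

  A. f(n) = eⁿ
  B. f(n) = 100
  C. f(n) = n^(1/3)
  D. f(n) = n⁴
A > D > C > B

Comparing growth rates:
A = eⁿ is O(eⁿ)
D = n⁴ is O(n⁴)
C = n^(1/3) is O(n^(1/3))
B = 100 is O(1)

Therefore, the order from fastest to slowest is: A > D > C > B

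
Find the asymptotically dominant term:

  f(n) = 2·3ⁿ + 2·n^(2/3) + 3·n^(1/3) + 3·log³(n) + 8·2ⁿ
2·3ⁿ

Looking at each term:
  - 2·3ⁿ is O(3ⁿ)
  - 2·n^(2/3) is O(n^(2/3))
  - 3·n^(1/3) is O(n^(1/3))
  - 3·log³(n) is O(log³ n)
  - 8·2ⁿ is O(2ⁿ)

The term 2·3ⁿ (O(3ⁿ)) grows fastest and dominates all others.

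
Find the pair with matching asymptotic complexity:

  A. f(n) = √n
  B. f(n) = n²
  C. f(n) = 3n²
B and C

Examining each function:
  A. √n is O(√n)
  B. n² is O(n²)
  C. 3n² is O(n²)

Functions B and C both have the same complexity class.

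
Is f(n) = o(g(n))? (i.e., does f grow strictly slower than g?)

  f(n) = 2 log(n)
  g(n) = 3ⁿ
True

f(n) = 2 log(n) is O(log n), and g(n) = 3ⁿ is O(3ⁿ).
Since O(log n) grows strictly slower than O(3ⁿ), f(n) = o(g(n)) is true.
This means lim(n→∞) f(n)/g(n) = 0.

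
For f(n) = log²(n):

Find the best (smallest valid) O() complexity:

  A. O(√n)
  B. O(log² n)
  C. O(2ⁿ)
B

f(n) = log²(n) is O(log² n).
All listed options are valid Big-O bounds (upper bounds),
but O(log² n) is the tightest (smallest valid bound).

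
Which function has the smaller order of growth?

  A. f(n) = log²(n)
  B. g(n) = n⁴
A

f(n) = log²(n) is O(log² n), while g(n) = n⁴ is O(n⁴).
Since O(log² n) grows slower than O(n⁴), f(n) is dominated.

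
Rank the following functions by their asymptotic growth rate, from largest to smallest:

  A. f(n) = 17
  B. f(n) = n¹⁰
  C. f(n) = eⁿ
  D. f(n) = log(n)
C > B > D > A

Comparing growth rates:
C = eⁿ is O(eⁿ)
B = n¹⁰ is O(n¹⁰)
D = log(n) is O(log n)
A = 17 is O(1)

Therefore, the order from fastest to slowest is: C > B > D > A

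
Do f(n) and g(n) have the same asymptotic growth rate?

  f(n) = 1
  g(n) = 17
True

f(n) = 1 and g(n) = 17 are both O(1).
Since they have the same asymptotic growth rate, f(n) = Θ(g(n)) is true.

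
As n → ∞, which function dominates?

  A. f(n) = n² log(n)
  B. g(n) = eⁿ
B

f(n) = n² log(n) is O(n² log n), while g(n) = eⁿ is O(eⁿ).
Since O(eⁿ) grows faster than O(n² log n), g(n) dominates.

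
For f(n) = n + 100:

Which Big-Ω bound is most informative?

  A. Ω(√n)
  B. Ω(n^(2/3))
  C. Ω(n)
C

f(n) = n + 100 is Ω(n).
All listed options are valid Big-Ω bounds (lower bounds),
but Ω(n) is the tightest (largest valid bound).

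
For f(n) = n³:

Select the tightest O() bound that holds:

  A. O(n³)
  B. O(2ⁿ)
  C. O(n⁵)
A

f(n) = n³ is O(n³).
All listed options are valid Big-O bounds (upper bounds),
but O(n³) is the tightest (smallest valid bound).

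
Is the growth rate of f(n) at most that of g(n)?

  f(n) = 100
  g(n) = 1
True

f(n) = 100 and g(n) = 1 are both O(1).
Big-O permits equal growth rates (f ≤ c·g for some c), so f(n) = O(g(n)) is true.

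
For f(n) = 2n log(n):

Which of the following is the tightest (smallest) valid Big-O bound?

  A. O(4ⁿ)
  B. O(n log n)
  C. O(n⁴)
B

f(n) = 2n log(n) is O(n log n).
All listed options are valid Big-O bounds (upper bounds),
but O(n log n) is the tightest (smallest valid bound).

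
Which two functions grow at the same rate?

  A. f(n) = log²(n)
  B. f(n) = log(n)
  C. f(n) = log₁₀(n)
B and C

Examining each function:
  A. log²(n) is O(log² n)
  B. log(n) is O(log n)
  C. log₁₀(n) is O(log n)

Functions B and C both have the same complexity class.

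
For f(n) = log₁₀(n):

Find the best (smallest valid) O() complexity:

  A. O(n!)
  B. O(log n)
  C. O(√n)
B

f(n) = log₁₀(n) is O(log n).
All listed options are valid Big-O bounds (upper bounds),
but O(log n) is the tightest (smallest valid bound).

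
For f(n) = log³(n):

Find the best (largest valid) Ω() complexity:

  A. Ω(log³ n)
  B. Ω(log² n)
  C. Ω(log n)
A

f(n) = log³(n) is Ω(log³ n).
All listed options are valid Big-Ω bounds (lower bounds),
but Ω(log³ n) is the tightest (largest valid bound).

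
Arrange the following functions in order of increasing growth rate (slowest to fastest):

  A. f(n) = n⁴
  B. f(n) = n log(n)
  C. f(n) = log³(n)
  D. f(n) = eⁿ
C < B < A < D

Comparing growth rates:
C = log³(n) is O(log³ n)
B = n log(n) is O(n log n)
A = n⁴ is O(n⁴)
D = eⁿ is O(eⁿ)

Therefore, the order from slowest to fastest is: C < B < A < D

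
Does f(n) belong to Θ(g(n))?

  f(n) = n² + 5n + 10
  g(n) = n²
True

f(n) = n² + 5n + 10 and g(n) = n² are both O(n²).
Since they have the same asymptotic growth rate, f(n) = Θ(g(n)) is true.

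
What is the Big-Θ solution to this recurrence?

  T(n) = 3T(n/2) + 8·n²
Θ(n²)

Master Theorem: a = 3, b = 2, f(n) = 8·n².
Compute the critical exponent d = log₂(3) = 1.585.
Compare f(n) = Θ(n²) against n^d:
  k = 2 > d = 1.585, so f(n) = Ω(n^(d+ε)) — Case 3.
  Regularity: a·(n/b)^2/n^2 = a/b^2 = 3/4 < 1 ✓.
  The top-level work dominates: T(n) = Θ(f(n)) = Θ(n²).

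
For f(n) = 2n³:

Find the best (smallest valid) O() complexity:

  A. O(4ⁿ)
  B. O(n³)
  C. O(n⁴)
B

f(n) = 2n³ is O(n³).
All listed options are valid Big-O bounds (upper bounds),
but O(n³) is the tightest (smallest valid bound).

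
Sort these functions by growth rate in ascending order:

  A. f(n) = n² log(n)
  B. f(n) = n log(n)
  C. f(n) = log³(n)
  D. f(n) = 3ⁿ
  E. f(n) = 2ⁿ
C < B < A < E < D

Comparing growth rates:
C = log³(n) is O(log³ n)
B = n log(n) is O(n log n)
A = n² log(n) is O(n² log n)
E = 2ⁿ is O(2ⁿ)
D = 3ⁿ is O(3ⁿ)

Therefore, the order from slowest to fastest is: C < B < A < E < D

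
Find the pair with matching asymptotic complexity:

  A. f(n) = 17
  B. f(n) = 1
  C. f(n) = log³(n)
A and B

Examining each function:
  A. 17 is O(1)
  B. 1 is O(1)
  C. log³(n) is O(log³ n)

Functions A and B both have the same complexity class.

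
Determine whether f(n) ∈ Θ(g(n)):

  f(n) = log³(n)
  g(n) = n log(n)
False

f(n) = log³(n) is O(log³ n), and g(n) = n log(n) is O(n log n).
Since they have different growth rates, f(n) = Θ(g(n)) is false.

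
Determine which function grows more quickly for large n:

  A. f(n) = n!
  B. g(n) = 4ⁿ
A

f(n) = n! is O(n!), while g(n) = 4ⁿ is O(4ⁿ).
Since O(n!) grows faster than O(4ⁿ), f(n) dominates.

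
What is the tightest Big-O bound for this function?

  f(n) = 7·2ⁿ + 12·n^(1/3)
O(2ⁿ)

The dominant term in 7·2ⁿ + 12·n^(1/3) is 7·2ⁿ, which is Θ(2ⁿ).
Lower-order terms (12·n^(1/3)) are asymptotically negligible.
Constants are absorbed, so the tightest bound is O(2ⁿ).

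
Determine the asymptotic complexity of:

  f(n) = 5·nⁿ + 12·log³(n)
O(nⁿ)

The dominant term in 5·nⁿ + 12·log³(n) is 5·nⁿ, which is Θ(nⁿ).
Lower-order terms (12·log³(n)) are asymptotically negligible.
Constants are absorbed, so the tightest bound is O(nⁿ).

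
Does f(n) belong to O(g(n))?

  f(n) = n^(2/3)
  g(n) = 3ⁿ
True

f(n) = n^(2/3) is O(n^(2/3)), and g(n) = 3ⁿ is O(3ⁿ).
Since O(n^(2/3)) ⊆ O(3ⁿ) (f grows no faster than g), f(n) = O(g(n)) is true.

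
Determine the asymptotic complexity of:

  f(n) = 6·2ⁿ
O(2ⁿ)

The dominant term in 6·2ⁿ is 6·2ⁿ, which is Θ(2ⁿ).
Constants are absorbed, so the tightest bound is O(2ⁿ).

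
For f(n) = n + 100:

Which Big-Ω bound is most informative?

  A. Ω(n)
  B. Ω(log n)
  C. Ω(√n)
A

f(n) = n + 100 is Ω(n).
All listed options are valid Big-Ω bounds (lower bounds),
but Ω(n) is the tightest (largest valid bound).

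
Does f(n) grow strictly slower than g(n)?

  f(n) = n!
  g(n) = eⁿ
False

f(n) = n! is O(n!), and g(n) = eⁿ is O(eⁿ).
Since O(n!) grows faster than or equal to O(eⁿ), f(n) = o(g(n)) is false.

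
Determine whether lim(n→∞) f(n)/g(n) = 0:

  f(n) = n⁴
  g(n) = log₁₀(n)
False

f(n) = n⁴ is O(n⁴), and g(n) = log₁₀(n) is O(log n).
Since O(n⁴) grows faster than or equal to O(log n), f(n) = o(g(n)) is false.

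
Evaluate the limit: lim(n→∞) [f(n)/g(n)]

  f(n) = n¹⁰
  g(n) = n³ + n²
∞

Since n¹⁰ (O(n¹⁰)) grows faster than n³ + n² (O(n³)),
the ratio f(n)/g(n) → ∞ as n → ∞.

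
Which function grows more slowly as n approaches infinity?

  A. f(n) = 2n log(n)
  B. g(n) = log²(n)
B

f(n) = 2n log(n) is O(n log n), while g(n) = log²(n) is O(log² n).
Since O(log² n) grows slower than O(n log n), g(n) is dominated.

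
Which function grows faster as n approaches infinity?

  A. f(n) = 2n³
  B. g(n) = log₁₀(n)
A

f(n) = 2n³ is O(n³), while g(n) = log₁₀(n) is O(log n).
Since O(n³) grows faster than O(log n), f(n) dominates.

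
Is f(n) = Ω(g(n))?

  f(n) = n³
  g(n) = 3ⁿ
False

f(n) = n³ is O(n³), and g(n) = 3ⁿ is O(3ⁿ).
Since O(n³) grows slower than O(3ⁿ), f(n) = Ω(g(n)) is false.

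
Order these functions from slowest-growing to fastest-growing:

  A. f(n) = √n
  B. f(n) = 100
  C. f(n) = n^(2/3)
B < A < C

Comparing growth rates:
B = 100 is O(1)
A = √n is O(√n)
C = n^(2/3) is O(n^(2/3))

Therefore, the order from slowest to fastest is: B < A < C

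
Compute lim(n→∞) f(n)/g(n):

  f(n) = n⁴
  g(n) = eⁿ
0

Since n⁴ (O(n⁴)) grows slower than eⁿ (O(eⁿ)),
the ratio f(n)/g(n) → 0 as n → ∞.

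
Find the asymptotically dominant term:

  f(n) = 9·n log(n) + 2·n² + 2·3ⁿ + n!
n!

Looking at each term:
  - 9·n log(n) is O(n log n)
  - 2·n² is O(n²)
  - 2·3ⁿ is O(3ⁿ)
  - n! is O(n!)

The term n! (O(n!)) grows fastest and dominates all others.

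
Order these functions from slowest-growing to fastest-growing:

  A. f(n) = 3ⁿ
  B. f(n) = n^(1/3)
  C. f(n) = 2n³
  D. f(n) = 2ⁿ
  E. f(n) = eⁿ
B < C < D < E < A

Comparing growth rates:
B = n^(1/3) is O(n^(1/3))
C = 2n³ is O(n³)
D = 2ⁿ is O(2ⁿ)
E = eⁿ is O(eⁿ)
A = 3ⁿ is O(3ⁿ)

Therefore, the order from slowest to fastest is: B < C < D < E < A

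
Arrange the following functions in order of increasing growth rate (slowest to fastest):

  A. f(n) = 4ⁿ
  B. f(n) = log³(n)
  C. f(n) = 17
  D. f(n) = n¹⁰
C < B < D < A

Comparing growth rates:
C = 17 is O(1)
B = log³(n) is O(log³ n)
D = n¹⁰ is O(n¹⁰)
A = 4ⁿ is O(4ⁿ)

Therefore, the order from slowest to fastest is: C < B < D < A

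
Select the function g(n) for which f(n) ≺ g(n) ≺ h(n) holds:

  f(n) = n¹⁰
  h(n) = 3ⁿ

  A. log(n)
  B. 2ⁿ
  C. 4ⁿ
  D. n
B

We need g(n) with n¹⁰ = o(g(n)) and g(n) = o(3ⁿ), i.e. O(n¹⁰) ≺ g ≺ O(3ⁿ).
Check each option:
  A. log(n) — O(log n) does not grow strictly faster than f(n)
  B. 2ⁿ — O(2ⁿ) is strictly between O(n¹⁰) and O(3ⁿ) ✓
  C. 4ⁿ — O(4ⁿ) does not grow strictly slower than h(n)
  D. n — O(n) does not grow strictly faster than f(n)

Only option B (2ⁿ) lies strictly between.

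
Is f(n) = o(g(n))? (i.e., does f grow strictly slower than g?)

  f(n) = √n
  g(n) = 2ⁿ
True

f(n) = √n is O(√n), and g(n) = 2ⁿ is O(2ⁿ).
Since O(√n) grows strictly slower than O(2ⁿ), f(n) = o(g(n)) is true.
This means lim(n→∞) f(n)/g(n) = 0.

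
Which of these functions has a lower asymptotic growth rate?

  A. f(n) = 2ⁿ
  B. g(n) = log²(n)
B

f(n) = 2ⁿ is O(2ⁿ), while g(n) = log²(n) is O(log² n).
Since O(log² n) grows slower than O(2ⁿ), g(n) is dominated.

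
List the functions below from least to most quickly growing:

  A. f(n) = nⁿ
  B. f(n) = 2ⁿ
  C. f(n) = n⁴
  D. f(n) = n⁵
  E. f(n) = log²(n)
E < C < D < B < A

Comparing growth rates:
E = log²(n) is O(log² n)
C = n⁴ is O(n⁴)
D = n⁵ is O(n⁵)
B = 2ⁿ is O(2ⁿ)
A = nⁿ is O(nⁿ)

Therefore, the order from slowest to fastest is: E < C < D < B < A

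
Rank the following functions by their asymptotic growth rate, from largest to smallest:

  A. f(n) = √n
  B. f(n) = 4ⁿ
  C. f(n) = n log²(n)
B > C > A

Comparing growth rates:
B = 4ⁿ is O(4ⁿ)
C = n log²(n) is O(n log² n)
A = √n is O(√n)

Therefore, the order from fastest to slowest is: B > C > A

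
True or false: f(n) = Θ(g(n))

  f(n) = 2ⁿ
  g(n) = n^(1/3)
False

f(n) = 2ⁿ is O(2ⁿ), and g(n) = n^(1/3) is O(n^(1/3)).
Since they have different growth rates, f(n) = Θ(g(n)) is false.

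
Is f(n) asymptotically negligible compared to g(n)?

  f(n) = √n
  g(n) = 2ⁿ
True

f(n) = √n is O(√n), and g(n) = 2ⁿ is O(2ⁿ).
Since O(√n) grows strictly slower than O(2ⁿ), f(n) = o(g(n)) is true.
This means lim(n→∞) f(n)/g(n) = 0.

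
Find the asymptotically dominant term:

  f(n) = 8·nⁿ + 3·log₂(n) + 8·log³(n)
8·nⁿ

Looking at each term:
  - 8·nⁿ is O(nⁿ)
  - 3·log₂(n) is O(log n)
  - 8·log³(n) is O(log³ n)

The term 8·nⁿ (O(nⁿ)) grows fastest and dominates all others.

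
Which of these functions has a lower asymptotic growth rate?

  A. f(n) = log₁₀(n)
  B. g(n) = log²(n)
A

f(n) = log₁₀(n) is O(log n), while g(n) = log²(n) is O(log² n).
Since O(log n) grows slower than O(log² n), f(n) is dominated.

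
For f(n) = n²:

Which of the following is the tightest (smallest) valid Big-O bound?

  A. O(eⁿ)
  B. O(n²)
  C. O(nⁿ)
B

f(n) = n² is O(n²).
All listed options are valid Big-O bounds (upper bounds),
but O(n²) is the tightest (smallest valid bound).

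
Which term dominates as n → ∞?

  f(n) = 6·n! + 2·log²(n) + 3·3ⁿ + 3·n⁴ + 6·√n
6·n!

Looking at each term:
  - 6·n! is O(n!)
  - 2·log²(n) is O(log² n)
  - 3·3ⁿ is O(3ⁿ)
  - 3·n⁴ is O(n⁴)
  - 6·√n is O(√n)

The term 6·n! (O(n!)) grows fastest and dominates all others.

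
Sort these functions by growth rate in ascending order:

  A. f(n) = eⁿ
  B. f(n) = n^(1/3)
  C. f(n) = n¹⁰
B < C < A

Comparing growth rates:
B = n^(1/3) is O(n^(1/3))
C = n¹⁰ is O(n¹⁰)
A = eⁿ is O(eⁿ)

Therefore, the order from slowest to fastest is: B < C < A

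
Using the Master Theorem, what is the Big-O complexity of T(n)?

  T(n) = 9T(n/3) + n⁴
Θ(n⁴)

Master Theorem: a = 9, b = 3, f(n) = n⁴.
Compute the critical exponent d = log₃(9) = 2.
Compare f(n) = Θ(n⁴) against n^d:
  k = 4 > d = 2, so f(n) = Ω(n^(d+ε)) — Case 3.
  Regularity: a·(n/b)^4/n^4 = a/b^4 = 9/81 < 1 ✓.
  The top-level work dominates: T(n) = Θ(f(n)) = Θ(n⁴).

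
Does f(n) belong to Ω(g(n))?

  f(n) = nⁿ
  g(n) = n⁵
True

f(n) = nⁿ is O(nⁿ), and g(n) = n⁵ is O(n⁵).
Since O(nⁿ) grows at least as fast as O(n⁵), f(n) = Ω(g(n)) is true.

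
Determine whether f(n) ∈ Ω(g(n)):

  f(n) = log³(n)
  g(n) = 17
True

f(n) = log³(n) is O(log³ n), and g(n) = 17 is O(1).
Since O(log³ n) grows at least as fast as O(1), f(n) = Ω(g(n)) is true.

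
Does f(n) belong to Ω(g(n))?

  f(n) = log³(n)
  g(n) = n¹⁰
False

f(n) = log³(n) is O(log³ n), and g(n) = n¹⁰ is O(n¹⁰).
Since O(log³ n) grows slower than O(n¹⁰), f(n) = Ω(g(n)) is false.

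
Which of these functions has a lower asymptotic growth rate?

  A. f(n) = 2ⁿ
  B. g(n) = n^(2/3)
B

f(n) = 2ⁿ is O(2ⁿ), while g(n) = n^(2/3) is O(n^(2/3)).
Since O(n^(2/3)) grows slower than O(2ⁿ), g(n) is dominated.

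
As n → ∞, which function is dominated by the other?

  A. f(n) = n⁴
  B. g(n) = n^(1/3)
B

f(n) = n⁴ is O(n⁴), while g(n) = n^(1/3) is O(n^(1/3)).
Since O(n^(1/3)) grows slower than O(n⁴), g(n) is dominated.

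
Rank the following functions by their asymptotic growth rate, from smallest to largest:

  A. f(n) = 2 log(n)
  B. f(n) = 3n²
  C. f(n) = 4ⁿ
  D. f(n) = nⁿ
A < B < C < D

Comparing growth rates:
A = 2 log(n) is O(log n)
B = 3n² is O(n²)
C = 4ⁿ is O(4ⁿ)
D = nⁿ is O(nⁿ)

Therefore, the order from slowest to fastest is: A < B < C < D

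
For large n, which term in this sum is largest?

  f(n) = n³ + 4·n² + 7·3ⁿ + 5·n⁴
7·3ⁿ

Looking at each term:
  - n³ is O(n³)
  - 4·n² is O(n²)
  - 7·3ⁿ is O(3ⁿ)
  - 5·n⁴ is O(n⁴)

The term 7·3ⁿ (O(3ⁿ)) grows fastest and dominates all others.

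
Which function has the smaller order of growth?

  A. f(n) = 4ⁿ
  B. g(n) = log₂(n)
B

f(n) = 4ⁿ is O(4ⁿ), while g(n) = log₂(n) is O(log n).
Since O(log n) grows slower than O(4ⁿ), g(n) is dominated.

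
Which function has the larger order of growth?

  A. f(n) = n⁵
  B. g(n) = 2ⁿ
B

f(n) = n⁵ is O(n⁵), while g(n) = 2ⁿ is O(2ⁿ).
Since O(2ⁿ) grows faster than O(n⁵), g(n) dominates.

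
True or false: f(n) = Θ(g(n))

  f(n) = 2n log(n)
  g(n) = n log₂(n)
True

f(n) = 2n log(n) and g(n) = n log₂(n) are both O(n log n).
Since they have the same asymptotic growth rate, f(n) = Θ(g(n)) is true.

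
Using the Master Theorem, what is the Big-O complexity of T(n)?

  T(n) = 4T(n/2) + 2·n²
Θ(n² log n)

Master Theorem: a = 4, b = 2, f(n) = 2·n².
Compute the critical exponent d = log₂(4) = 2.
Compare f(n) = Θ(n²) against n^d:
  k = 2 = d, so f(n) = Θ(n^d) — Case 2.
  Work is balanced across levels: T(n) = Θ(n^d log n) = Θ(n² log n).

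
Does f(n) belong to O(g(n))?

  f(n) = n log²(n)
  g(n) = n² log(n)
True

f(n) = n log²(n) is O(n log² n), and g(n) = n² log(n) is O(n² log n).
Since O(n log² n) ⊆ O(n² log n) (f grows no faster than g), f(n) = O(g(n)) is true.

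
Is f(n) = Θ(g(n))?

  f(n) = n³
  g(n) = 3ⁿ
False

f(n) = n³ is O(n³), and g(n) = 3ⁿ is O(3ⁿ).
Since they have different growth rates, f(n) = Θ(g(n)) is false.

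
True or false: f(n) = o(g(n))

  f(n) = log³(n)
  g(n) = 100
False

f(n) = log³(n) is O(log³ n), and g(n) = 100 is O(1).
Since O(log³ n) grows faster than or equal to O(1), f(n) = o(g(n)) is false.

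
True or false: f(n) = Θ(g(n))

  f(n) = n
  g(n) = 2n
True

f(n) = n and g(n) = 2n are both O(n).
Since they have the same asymptotic growth rate, f(n) = Θ(g(n)) is true.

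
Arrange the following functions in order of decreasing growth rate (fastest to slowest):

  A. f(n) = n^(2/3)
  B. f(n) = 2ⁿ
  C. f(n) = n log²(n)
B > C > A

Comparing growth rates:
B = 2ⁿ is O(2ⁿ)
C = n log²(n) is O(n log² n)
A = n^(2/3) is O(n^(2/3))

Therefore, the order from fastest to slowest is: B > C > A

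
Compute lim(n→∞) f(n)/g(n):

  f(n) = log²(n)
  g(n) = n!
0

Since log²(n) (O(log² n)) grows slower than n! (O(n!)),
the ratio f(n)/g(n) → 0 as n → ∞.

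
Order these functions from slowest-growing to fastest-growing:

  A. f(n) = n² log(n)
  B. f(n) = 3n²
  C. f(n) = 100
C < B < A

Comparing growth rates:
C = 100 is O(1)
B = 3n² is O(n²)
A = n² log(n) is O(n² log n)

Therefore, the order from slowest to fastest is: C < B < A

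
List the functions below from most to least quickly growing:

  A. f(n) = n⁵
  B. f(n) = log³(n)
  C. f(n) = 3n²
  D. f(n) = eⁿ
D > A > C > B

Comparing growth rates:
D = eⁿ is O(eⁿ)
A = n⁵ is O(n⁵)
C = 3n² is O(n²)
B = log³(n) is O(log³ n)

Therefore, the order from fastest to slowest is: D > A > C > B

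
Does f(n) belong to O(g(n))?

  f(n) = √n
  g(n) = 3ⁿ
True

f(n) = √n is O(√n), and g(n) = 3ⁿ is O(3ⁿ).
Since O(√n) ⊆ O(3ⁿ) (f grows no faster than g), f(n) = O(g(n)) is true.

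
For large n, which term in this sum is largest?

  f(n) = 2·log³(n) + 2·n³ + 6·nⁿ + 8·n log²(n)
6·nⁿ

Looking at each term:
  - 2·log³(n) is O(log³ n)
  - 2·n³ is O(n³)
  - 6·nⁿ is O(nⁿ)
  - 8·n log²(n) is O(n log² n)

The term 6·nⁿ (O(nⁿ)) grows fastest and dominates all others.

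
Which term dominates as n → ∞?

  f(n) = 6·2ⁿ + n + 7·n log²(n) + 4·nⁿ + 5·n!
4·nⁿ

Looking at each term:
  - 6·2ⁿ is O(2ⁿ)
  - n is O(n)
  - 7·n log²(n) is O(n log² n)
  - 4·nⁿ is O(nⁿ)
  - 5·n! is O(n!)

The term 4·nⁿ (O(nⁿ)) grows fastest and dominates all others.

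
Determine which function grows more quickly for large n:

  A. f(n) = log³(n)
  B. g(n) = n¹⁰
B

f(n) = log³(n) is O(log³ n), while g(n) = n¹⁰ is O(n¹⁰).
Since O(n¹⁰) grows faster than O(log³ n), g(n) dominates.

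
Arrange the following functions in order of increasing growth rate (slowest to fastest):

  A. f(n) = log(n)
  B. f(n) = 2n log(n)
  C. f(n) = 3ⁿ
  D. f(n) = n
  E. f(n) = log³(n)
A < E < D < B < C

Comparing growth rates:
A = log(n) is O(log n)
E = log³(n) is O(log³ n)
D = n is O(n)
B = 2n log(n) is O(n log n)
C = 3ⁿ is O(3ⁿ)

Therefore, the order from slowest to fastest is: A < E < D < B < C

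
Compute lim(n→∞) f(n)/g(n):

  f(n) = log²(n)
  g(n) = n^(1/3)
0

Since log²(n) (O(log² n)) grows slower than n^(1/3) (O(n^(1/3))),
the ratio f(n)/g(n) → 0 as n → ∞.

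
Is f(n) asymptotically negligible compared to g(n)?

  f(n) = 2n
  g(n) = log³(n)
False

f(n) = 2n is O(n), and g(n) = log³(n) is O(log³ n).
Since O(n) grows faster than or equal to O(log³ n), f(n) = o(g(n)) is false.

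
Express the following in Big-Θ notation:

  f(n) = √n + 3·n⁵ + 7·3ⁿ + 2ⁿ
Θ(3ⁿ)

Order the terms by growth rate: √n ≺ 3·n⁵ ≺ 2ⁿ ≺ 7·3ⁿ.
The fastest-growing term 7·3ⁿ dominates as n → ∞; dropping its constant factor gives Θ(3ⁿ).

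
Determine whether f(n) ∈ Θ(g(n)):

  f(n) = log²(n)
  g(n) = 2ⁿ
False

f(n) = log²(n) is O(log² n), and g(n) = 2ⁿ is O(2ⁿ).
Since they have different growth rates, f(n) = Θ(g(n)) is false.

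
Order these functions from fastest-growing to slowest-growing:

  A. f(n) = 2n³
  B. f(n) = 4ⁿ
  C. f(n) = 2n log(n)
B > A > C

Comparing growth rates:
B = 4ⁿ is O(4ⁿ)
A = 2n³ is O(n³)
C = 2n log(n) is O(n log n)

Therefore, the order from fastest to slowest is: B > A > C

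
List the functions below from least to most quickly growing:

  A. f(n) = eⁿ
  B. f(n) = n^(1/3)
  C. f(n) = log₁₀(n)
C < B < A

Comparing growth rates:
C = log₁₀(n) is O(log n)
B = n^(1/3) is O(n^(1/3))
A = eⁿ is O(eⁿ)

Therefore, the order from slowest to fastest is: C < B < A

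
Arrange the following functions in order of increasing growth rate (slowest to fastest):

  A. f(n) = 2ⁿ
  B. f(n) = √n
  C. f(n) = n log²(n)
B < C < A

Comparing growth rates:
B = √n is O(√n)
C = n log²(n) is O(n log² n)
A = 2ⁿ is O(2ⁿ)

Therefore, the order from slowest to fastest is: B < C < A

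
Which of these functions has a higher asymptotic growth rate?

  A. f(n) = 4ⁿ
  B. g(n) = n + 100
A

f(n) = 4ⁿ is O(4ⁿ), while g(n) = n + 100 is O(n).
Since O(4ⁿ) grows faster than O(n), f(n) dominates.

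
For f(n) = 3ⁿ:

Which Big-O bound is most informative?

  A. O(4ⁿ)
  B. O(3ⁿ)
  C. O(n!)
B

f(n) = 3ⁿ is O(3ⁿ).
All listed options are valid Big-O bounds (upper bounds),
but O(3ⁿ) is the tightest (smallest valid bound).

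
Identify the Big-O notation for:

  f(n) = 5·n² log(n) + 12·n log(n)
O(n² log n)

The dominant term in 5·n² log(n) + 12·n log(n) is 5·n² log(n), which is Θ(n² log n).
Lower-order terms (12·n log(n)) are asymptotically negligible.
Constants are absorbed, so the tightest bound is O(n² log n).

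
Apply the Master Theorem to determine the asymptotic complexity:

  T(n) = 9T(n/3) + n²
Θ(n² log n)

Master Theorem: a = 9, b = 3, f(n) = n².
Compute the critical exponent d = log₃(9) = 2.
Compare f(n) = Θ(n²) against n^d:
  k = 2 = d, so f(n) = Θ(n^d) — Case 2.
  Work is balanced across levels: T(n) = Θ(n^d log n) = Θ(n² log n).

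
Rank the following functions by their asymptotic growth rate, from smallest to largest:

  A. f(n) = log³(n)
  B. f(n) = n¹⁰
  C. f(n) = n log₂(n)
A < C < B

Comparing growth rates:
A = log³(n) is O(log³ n)
C = n log₂(n) is O(n log n)
B = n¹⁰ is O(n¹⁰)

Therefore, the order from slowest to fastest is: A < C < B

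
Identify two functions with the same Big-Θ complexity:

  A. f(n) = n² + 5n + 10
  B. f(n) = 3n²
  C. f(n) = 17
A and B

Examining each function:
  A. n² + 5n + 10 is O(n²)
  B. 3n² is O(n²)
  C. 17 is O(1)

Functions A and B both have the same complexity class.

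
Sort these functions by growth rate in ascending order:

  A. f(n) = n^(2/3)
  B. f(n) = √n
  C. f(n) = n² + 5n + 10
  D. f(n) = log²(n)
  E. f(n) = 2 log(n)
E < D < B < A < C

Comparing growth rates:
E = 2 log(n) is O(log n)
D = log²(n) is O(log² n)
B = √n is O(√n)
A = n^(2/3) is O(n^(2/3))
C = n² + 5n + 10 is O(n²)

Therefore, the order from slowest to fastest is: E < D < B < A < C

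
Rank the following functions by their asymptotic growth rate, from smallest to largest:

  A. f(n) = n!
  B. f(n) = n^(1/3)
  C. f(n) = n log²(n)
B < C < A

Comparing growth rates:
B = n^(1/3) is O(n^(1/3))
C = n log²(n) is O(n log² n)
A = n! is O(n!)

Therefore, the order from slowest to fastest is: B < C < A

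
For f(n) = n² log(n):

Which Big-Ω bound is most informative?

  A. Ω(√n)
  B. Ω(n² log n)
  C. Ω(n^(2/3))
B

f(n) = n² log(n) is Ω(n² log n).
All listed options are valid Big-Ω bounds (lower bounds),
but Ω(n² log n) is the tightest (largest valid bound).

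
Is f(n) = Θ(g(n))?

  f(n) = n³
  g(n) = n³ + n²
True

f(n) = n³ and g(n) = n³ + n² are both O(n³).
Since they have the same asymptotic growth rate, f(n) = Θ(g(n)) is true.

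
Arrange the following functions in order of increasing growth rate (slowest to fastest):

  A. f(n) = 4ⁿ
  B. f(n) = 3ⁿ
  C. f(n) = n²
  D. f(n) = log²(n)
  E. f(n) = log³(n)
D < E < C < B < A

Comparing growth rates:
D = log²(n) is O(log² n)
E = log³(n) is O(log³ n)
C = n² is O(n²)
B = 3ⁿ is O(3ⁿ)
A = 4ⁿ is O(4ⁿ)

Therefore, the order from slowest to fastest is: D < E < C < B < A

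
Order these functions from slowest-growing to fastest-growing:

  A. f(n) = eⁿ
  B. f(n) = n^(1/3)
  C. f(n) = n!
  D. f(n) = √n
B < D < A < C

Comparing growth rates:
B = n^(1/3) is O(n^(1/3))
D = √n is O(√n)
A = eⁿ is O(eⁿ)
C = n! is O(n!)

Therefore, the order from slowest to fastest is: B < D < A < C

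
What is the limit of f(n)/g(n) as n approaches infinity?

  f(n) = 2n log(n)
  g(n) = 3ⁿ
0

Since 2n log(n) (O(n log n)) grows slower than 3ⁿ (O(3ⁿ)),
the ratio f(n)/g(n) → 0 as n → ∞.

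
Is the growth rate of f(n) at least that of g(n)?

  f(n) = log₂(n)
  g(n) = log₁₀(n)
True

f(n) = log₂(n) and g(n) = log₁₀(n) are both O(log n).
Big-Ω permits equal growth rates (f ≥ c·g for some c > 0), so f(n) = Ω(g(n)) is true.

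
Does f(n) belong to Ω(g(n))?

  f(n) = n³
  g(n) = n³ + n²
True

f(n) = n³ and g(n) = n³ + n² are both O(n³).
Big-Ω permits equal growth rates (f ≥ c·g for some c > 0), so f(n) = Ω(g(n)) is true.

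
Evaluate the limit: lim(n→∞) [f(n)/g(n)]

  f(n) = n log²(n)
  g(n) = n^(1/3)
∞

Since n log²(n) (O(n log² n)) grows faster than n^(1/3) (O(n^(1/3))),
the ratio f(n)/g(n) → ∞ as n → ∞.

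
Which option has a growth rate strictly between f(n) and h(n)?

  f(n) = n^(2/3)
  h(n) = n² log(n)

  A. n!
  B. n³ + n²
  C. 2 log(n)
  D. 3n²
D

We need g(n) with n^(2/3) = o(g(n)) and g(n) = o(n² log(n)), i.e. O(n^(2/3)) ≺ g ≺ O(n² log n).
Check each option:
  A. n! — O(n!) does not grow strictly slower than h(n)
  B. n³ + n² — O(n³) does not grow strictly slower than h(n)
  C. 2 log(n) — O(log n) does not grow strictly faster than f(n)
  D. 3n² — O(n²) is strictly between O(n^(2/3)) and O(n² log n) ✓

Only option D (3n²) lies strictly between.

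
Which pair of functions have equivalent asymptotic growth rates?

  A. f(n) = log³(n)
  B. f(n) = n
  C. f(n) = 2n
B and C

Examining each function:
  A. log³(n) is O(log³ n)
  B. n is O(n)
  C. 2n is O(n)

Functions B and C both have the same complexity class.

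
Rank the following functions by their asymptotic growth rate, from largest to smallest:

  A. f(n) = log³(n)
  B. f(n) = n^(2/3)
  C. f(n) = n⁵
C > B > A

Comparing growth rates:
C = n⁵ is O(n⁵)
B = n^(2/3) is O(n^(2/3))
A = log³(n) is O(log³ n)

Therefore, the order from fastest to slowest is: C > B > A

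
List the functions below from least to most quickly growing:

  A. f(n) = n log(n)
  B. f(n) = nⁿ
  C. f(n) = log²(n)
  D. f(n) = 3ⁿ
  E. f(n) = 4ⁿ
C < A < D < E < B

Comparing growth rates:
C = log²(n) is O(log² n)
A = n log(n) is O(n log n)
D = 3ⁿ is O(3ⁿ)
E = 4ⁿ is O(4ⁿ)
B = nⁿ is O(nⁿ)

Therefore, the order from slowest to fastest is: C < A < D < E < B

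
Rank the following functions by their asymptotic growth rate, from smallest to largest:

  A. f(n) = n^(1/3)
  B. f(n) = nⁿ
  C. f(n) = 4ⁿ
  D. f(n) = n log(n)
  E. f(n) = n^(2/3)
A < E < D < C < B

Comparing growth rates:
A = n^(1/3) is O(n^(1/3))
E = n^(2/3) is O(n^(2/3))
D = n log(n) is O(n log n)
C = 4ⁿ is O(4ⁿ)
B = nⁿ is O(nⁿ)

Therefore, the order from slowest to fastest is: A < E < D < C < B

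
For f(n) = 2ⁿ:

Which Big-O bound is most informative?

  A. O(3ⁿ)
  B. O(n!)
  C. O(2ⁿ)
C

f(n) = 2ⁿ is O(2ⁿ).
All listed options are valid Big-O bounds (upper bounds),
but O(2ⁿ) is the tightest (smallest valid bound).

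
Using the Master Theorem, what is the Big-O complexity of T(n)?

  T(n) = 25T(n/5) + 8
Θ(n²)

Master Theorem: a = 25, b = 5, f(n) = 8.
Compute the critical exponent d = log₅(25) = 2.
Compare f(n) = Θ(1) against n^d:
  k = 0 < d = 2, so f(n) = O(n^(d-ε)) — Case 1.
  The recursion cost dominates: T(n) = Θ(n^d) = Θ(n²).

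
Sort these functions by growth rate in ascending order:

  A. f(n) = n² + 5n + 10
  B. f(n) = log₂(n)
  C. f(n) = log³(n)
B < C < A

Comparing growth rates:
B = log₂(n) is O(log n)
C = log³(n) is O(log³ n)
A = n² + 5n + 10 is O(n²)

Therefore, the order from slowest to fastest is: B < C < A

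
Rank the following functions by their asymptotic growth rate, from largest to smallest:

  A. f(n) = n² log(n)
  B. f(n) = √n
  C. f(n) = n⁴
C > A > B

Comparing growth rates:
C = n⁴ is O(n⁴)
A = n² log(n) is O(n² log n)
B = √n is O(√n)

Therefore, the order from fastest to slowest is: C > A > B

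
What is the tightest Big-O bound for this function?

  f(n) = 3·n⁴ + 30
O(n⁴)

The dominant term in 3·n⁴ + 30 is 3·n⁴, which is Θ(n⁴).
Lower-order terms (30) are asymptotically negligible.
Constants are absorbed, so the tightest bound is O(n⁴).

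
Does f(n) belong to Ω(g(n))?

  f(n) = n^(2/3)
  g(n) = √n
True

f(n) = n^(2/3) is O(n^(2/3)), and g(n) = √n is O(√n).
Since O(n^(2/3)) grows at least as fast as O(√n), f(n) = Ω(g(n)) is true.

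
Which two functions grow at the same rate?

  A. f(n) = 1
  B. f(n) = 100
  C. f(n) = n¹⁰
A and B

Examining each function:
  A. 1 is O(1)
  B. 100 is O(1)
  C. n¹⁰ is O(n¹⁰)

Functions A and B both have the same complexity class.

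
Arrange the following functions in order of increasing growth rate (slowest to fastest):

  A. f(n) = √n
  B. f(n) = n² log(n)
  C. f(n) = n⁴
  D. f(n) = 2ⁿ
A < B < C < D

Comparing growth rates:
A = √n is O(√n)
B = n² log(n) is O(n² log n)
C = n⁴ is O(n⁴)
D = 2ⁿ is O(2ⁿ)

Therefore, the order from slowest to fastest is: A < B < C < D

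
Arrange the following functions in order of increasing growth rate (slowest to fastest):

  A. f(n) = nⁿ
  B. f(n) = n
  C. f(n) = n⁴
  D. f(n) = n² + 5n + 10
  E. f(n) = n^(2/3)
E < B < D < C < A

Comparing growth rates:
E = n^(2/3) is O(n^(2/3))
B = n is O(n)
D = n² + 5n + 10 is O(n²)
C = n⁴ is O(n⁴)
A = nⁿ is O(nⁿ)

Therefore, the order from slowest to fastest is: E < B < D < C < A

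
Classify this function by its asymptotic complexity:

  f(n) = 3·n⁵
O(n⁵)

The dominant term in 3·n⁵ is 3·n⁵, which is Θ(n⁵).
Constants are absorbed, so the tightest bound is O(n⁵).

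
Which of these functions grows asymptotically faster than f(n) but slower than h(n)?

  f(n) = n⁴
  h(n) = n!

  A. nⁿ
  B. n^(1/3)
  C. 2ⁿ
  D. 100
C

We need g(n) with n⁴ = o(g(n)) and g(n) = o(n!), i.e. O(n⁴) ≺ g ≺ O(n!).
Check each option:
  A. nⁿ — O(nⁿ) does not grow strictly slower than h(n)
  B. n^(1/3) — O(n^(1/3)) does not grow strictly faster than f(n)
  C. 2ⁿ — O(2ⁿ) is strictly between O(n⁴) and O(n!) ✓
  D. 100 — O(1) does not grow strictly faster than f(n)

Only option C (2ⁿ) lies strictly between.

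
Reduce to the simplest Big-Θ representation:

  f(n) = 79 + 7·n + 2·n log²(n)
Θ(n log² n)

Order the terms by growth rate: 79 ≺ 7·n ≺ 2·n log²(n).
The fastest-growing term 2·n log²(n) dominates as n → ∞; dropping its constant factor gives Θ(n log² n).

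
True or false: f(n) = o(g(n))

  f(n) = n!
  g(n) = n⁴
False

f(n) = n! is O(n!), and g(n) = n⁴ is O(n⁴).
Since O(n!) grows faster than or equal to O(n⁴), f(n) = o(g(n)) is false.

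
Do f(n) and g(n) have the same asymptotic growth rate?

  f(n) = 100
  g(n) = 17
True

f(n) = 100 and g(n) = 17 are both O(1).
Since they have the same asymptotic growth rate, f(n) = Θ(g(n)) is true.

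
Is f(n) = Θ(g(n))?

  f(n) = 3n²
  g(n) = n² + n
True

f(n) = 3n² and g(n) = n² + n are both O(n²).
Since they have the same asymptotic growth rate, f(n) = Θ(g(n)) is true.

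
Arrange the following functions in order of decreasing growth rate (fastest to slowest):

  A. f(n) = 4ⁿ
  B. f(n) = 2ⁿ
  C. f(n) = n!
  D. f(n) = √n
C > A > B > D

Comparing growth rates:
C = n! is O(n!)
A = 4ⁿ is O(4ⁿ)
B = 2ⁿ is O(2ⁿ)
D = √n is O(√n)

Therefore, the order from fastest to slowest is: C > A > B > D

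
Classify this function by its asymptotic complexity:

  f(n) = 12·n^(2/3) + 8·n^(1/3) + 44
O(n^(2/3))

The dominant term in 12·n^(2/3) + 8·n^(1/3) + 44 is 12·n^(2/3), which is Θ(n^(2/3)).
Lower-order terms (8·n^(1/3), 44) are asymptotically negligible.
Constants are absorbed, so the tightest bound is O(n^(2/3)).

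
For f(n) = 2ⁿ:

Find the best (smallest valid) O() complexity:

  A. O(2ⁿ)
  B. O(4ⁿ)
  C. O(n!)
A

f(n) = 2ⁿ is O(2ⁿ).
All listed options are valid Big-O bounds (upper bounds),
but O(2ⁿ) is the tightest (smallest valid bound).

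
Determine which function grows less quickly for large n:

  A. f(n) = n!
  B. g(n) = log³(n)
B

f(n) = n! is O(n!), while g(n) = log³(n) is O(log³ n).
Since O(log³ n) grows slower than O(n!), g(n) is dominated.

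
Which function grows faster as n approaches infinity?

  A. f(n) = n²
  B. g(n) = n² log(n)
B

f(n) = n² is O(n²), while g(n) = n² log(n) is O(n² log n).
Since O(n² log n) grows faster than O(n²), g(n) dominates.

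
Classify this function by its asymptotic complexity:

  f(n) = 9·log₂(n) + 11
O(log n)

The dominant term in 9·log₂(n) + 11 is 9·log₂(n), which is Θ(log n).
Lower-order terms (11) are asymptotically negligible.
Constants are absorbed, so the tightest bound is O(log n).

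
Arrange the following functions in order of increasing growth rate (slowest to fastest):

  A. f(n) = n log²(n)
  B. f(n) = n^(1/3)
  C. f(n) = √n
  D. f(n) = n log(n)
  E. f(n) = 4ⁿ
B < C < D < A < E

Comparing growth rates:
B = n^(1/3) is O(n^(1/3))
C = √n is O(√n)
D = n log(n) is O(n log n)
A = n log²(n) is O(n log² n)
E = 4ⁿ is O(4ⁿ)

Therefore, the order from slowest to fastest is: B < C < D < A < E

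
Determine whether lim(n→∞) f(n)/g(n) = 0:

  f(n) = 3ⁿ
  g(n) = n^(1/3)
False

f(n) = 3ⁿ is O(3ⁿ), and g(n) = n^(1/3) is O(n^(1/3)).
Since O(3ⁿ) grows faster than or equal to O(n^(1/3)), f(n) = o(g(n)) is false.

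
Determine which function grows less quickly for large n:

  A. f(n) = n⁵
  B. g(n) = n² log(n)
B

f(n) = n⁵ is O(n⁵), while g(n) = n² log(n) is O(n² log n).
Since O(n² log n) grows slower than O(n⁵), g(n) is dominated.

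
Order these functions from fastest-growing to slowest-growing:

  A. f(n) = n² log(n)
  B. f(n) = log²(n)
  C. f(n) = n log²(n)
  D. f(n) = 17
A > C > B > D

Comparing growth rates:
A = n² log(n) is O(n² log n)
C = n log²(n) is O(n log² n)
B = log²(n) is O(log² n)
D = 17 is O(1)

Therefore, the order from fastest to slowest is: A > C > B > D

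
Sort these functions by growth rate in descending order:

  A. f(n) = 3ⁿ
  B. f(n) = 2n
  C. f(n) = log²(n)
A > B > C

Comparing growth rates:
A = 3ⁿ is O(3ⁿ)
B = 2n is O(n)
C = log²(n) is O(log² n)

Therefore, the order from fastest to slowest is: A > B > C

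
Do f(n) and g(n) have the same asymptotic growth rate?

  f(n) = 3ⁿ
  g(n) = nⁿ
False

f(n) = 3ⁿ is O(3ⁿ), and g(n) = nⁿ is O(nⁿ).
Since they have different growth rates, f(n) = Θ(g(n)) is false.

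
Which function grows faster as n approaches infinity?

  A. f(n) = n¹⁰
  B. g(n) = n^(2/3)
A

f(n) = n¹⁰ is O(n¹⁰), while g(n) = n^(2/3) is O(n^(2/3)).
Since O(n¹⁰) grows faster than O(n^(2/3)), f(n) dominates.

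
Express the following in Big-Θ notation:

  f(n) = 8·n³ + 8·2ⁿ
Θ(2ⁿ)

Order the terms by growth rate: 8·n³ ≺ 8·2ⁿ.
The fastest-growing term 8·2ⁿ dominates as n → ∞; dropping its constant factor gives Θ(2ⁿ).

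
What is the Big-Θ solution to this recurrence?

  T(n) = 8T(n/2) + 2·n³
Θ(n³ log n)

Master Theorem: a = 8, b = 2, f(n) = 2·n³.
Compute the critical exponent d = log₂(8) = 3.
Compare f(n) = Θ(n³) against n^d:
  k = 3 = d, so f(n) = Θ(n^d) — Case 2.
  Work is balanced across levels: T(n) = Θ(n^d log n) = Θ(n³ log n).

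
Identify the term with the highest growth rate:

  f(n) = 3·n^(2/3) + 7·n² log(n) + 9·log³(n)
7·n² log(n)

Looking at each term:
  - 3·n^(2/3) is O(n^(2/3))
  - 7·n² log(n) is O(n² log n)
  - 9·log³(n) is O(log³ n)

The term 7·n² log(n) (O(n² log n)) grows fastest and dominates all others.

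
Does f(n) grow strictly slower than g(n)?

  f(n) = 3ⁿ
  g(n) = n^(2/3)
False

f(n) = 3ⁿ is O(3ⁿ), and g(n) = n^(2/3) is O(n^(2/3)).
Since O(3ⁿ) grows faster than or equal to O(n^(2/3)), f(n) = o(g(n)) is false.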